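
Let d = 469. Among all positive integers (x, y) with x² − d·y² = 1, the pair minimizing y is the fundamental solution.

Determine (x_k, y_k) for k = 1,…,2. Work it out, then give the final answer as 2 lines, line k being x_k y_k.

137215 6336
37655912449 1738788480

√469 = [21; 1,1,1,10,6,10,1,1,1,42, …], period ℓ=10 (even) → k=9
a_0=21:  p_0=21·1+0=21,  q_0=21·0+1=1
…
a_6=10:  p_6=10·4223+693=42923,  q_6=10·195+32=1982
a_7=1:  p_7=1·42923+4223=47146,  q_7=1·1982+195=2177
a_8=1:  p_8=1·47146+42923=90069,  q_8=1·2177+1982=4159
a_9=1:  p_9=1·90069+47146=137215,  q_9=1·4159+2177=6336
→ (137215, 6336).  Check: 137215²=18827956225, 469·6336²=18827956224, difference 1.
k=2:  x_2 = 137215·137215+469·6336·6336 = 37655912449,  y_2 = 137215·6336+6336·137215 = 1738788480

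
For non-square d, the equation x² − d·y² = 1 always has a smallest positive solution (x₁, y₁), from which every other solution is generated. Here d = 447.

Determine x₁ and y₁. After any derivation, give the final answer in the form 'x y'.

148 7

√447 → a₀=21, period (7,42); ℓ=2 even so k=1
k=0  a_k=21  p_k/q_k = 21/1
k=1  a_k=7  p_k/q_k = 148/7
fundamental: x₁=148, y₁=7  (since 21904 − 447·49 = 1)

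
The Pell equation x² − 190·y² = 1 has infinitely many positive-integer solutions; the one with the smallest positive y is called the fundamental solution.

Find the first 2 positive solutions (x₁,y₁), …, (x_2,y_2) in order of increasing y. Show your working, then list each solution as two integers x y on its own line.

52021 3774
5412368881 392654508

√190 = [13; 1,3,1,1,1,…,3,1,26, …], period ℓ=14 (even) → k=13
step 0: (13, 1)  from 13·(1,0) + (0,1)
…
step 3: (69, 5)  from 1·(55,4) + (14,1)
…
step 5: (193, 14)  from 1·(124,9) + (69,5)
step 6: (510, 37)  from 2·(193,14) + (124,9)
…
step 9: (4149, 301)  from 1·(2936,213) + (1213,88)
…
step 12: (40787, 2959)  from 3·(11234,815) + (7085,514)
step 13: (52021, 3774)  from 1·(40787,2959) + (11234,815)
fundamental: x₁=52021, y₁=3774  (since 2706184441 − 190·14243076 = 1)
(52021+3774√190)^2 = 5412368881 + 392654508√190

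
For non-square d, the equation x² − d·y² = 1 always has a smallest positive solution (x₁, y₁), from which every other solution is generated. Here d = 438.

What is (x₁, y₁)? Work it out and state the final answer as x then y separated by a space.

d=438: √d = [20; 1,12,1,40] (ℓ=4, even), read p_3/q_3
a_0=20:  p_0=20·1+0=20,  q_0=20·0+1=1
a_1=1:  p_1=1·20+1=21,  q_1=1·1+0=1
a_2=12:  p_2=12·21+20=272,  q_2=12·1+1=13
a_3=1:  p_3=1·272+21=293,  q_3=1·13+1=14
fundamental: x₁=293, y₁=14  (since 85849 − 438·196 = 1)

293 14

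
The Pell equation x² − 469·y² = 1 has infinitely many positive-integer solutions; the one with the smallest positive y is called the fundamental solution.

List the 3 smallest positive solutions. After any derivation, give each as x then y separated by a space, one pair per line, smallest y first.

137215 6336
37655912449 1738788480
10333912053241855 477175722560064

[21; 1,1,1,10,6,10,1,1,1,42] for √469; ℓ=10 ⇒ convergent index 9
step 0: (21, 1)  from 21·(1,0) + (0,1)
…
step 2: (43, 2)  from 1·(22,1) + (21,1)
…
step 4: (693, 32)  from 10·(65,3) + (43,2)
step 5: (4223, 195)  from 6·(693,32) + (65,3)
step 6: (42923, 1982)  from 10·(4223,195) + (693,32)
step 7: (47146, 2177)  from 1·(42923,1982) + (4223,195)
step 8: (90069, 4159)  from 1·(47146,2177) + (42923,1982)
step 9: (137215, 6336)  from 1·(90069,4159) + (47146,2177)
fundamental: x₁=137215, y₁=6336  (since 18827956225 − 469·40144896 = 1)
(137215+6336√469)^2 = 37655912449 + 1738788480√469
(137215+6336√469)^3 = 10333912053241855 + 477175722560064√469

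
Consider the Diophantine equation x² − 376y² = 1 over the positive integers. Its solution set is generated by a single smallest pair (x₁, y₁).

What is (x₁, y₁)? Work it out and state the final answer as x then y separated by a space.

√376 = [19; 2,1,1,3,1,…,1,2,38, …], period ℓ=16 (even) → k=15
i=0: a=19 ⇒ p=19, q=1
…
i=5: a=1 ⇒ p=446, q=23
i=6: a=2 ⇒ p=1241, q=64
…
i=8: a=4 ⇒ p=12953, q=668
…
i=11: a=1 ⇒ p=99455, q=5129
…
i=14: a=1 ⇒ p=837427, q=43187
i=15: a=2 ⇒ p=2143295, q=110532
fundamental: x₁=2143295, y₁=110532  (since 4593713457025 − 376·12217323024 = 1)

2143295 110532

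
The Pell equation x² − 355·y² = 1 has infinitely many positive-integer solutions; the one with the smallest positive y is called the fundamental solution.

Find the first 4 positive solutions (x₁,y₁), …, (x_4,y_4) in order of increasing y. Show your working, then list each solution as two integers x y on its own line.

[18; 1,5,3,3,1,6,1,3,3,5,1,36] for √355; ℓ=12 ⇒ convergent index 11
a_0=18:  p_0=18·1+0=18,  q_0=18·0+1=1
…
a_4=3:  p_4=3·358+113=1187,  q_4=3·19+6=63
…
a_6=6:  p_6=6·1545+1187=10457,  q_6=6·82+63=555
…
a_10=5:  p_10=5·151391+46463=803418,  q_10=5·8035+2466=42641
a_11=1:  p_11=1·803418+151391=954809,  q_11=1·42641+8035=50676
(x₁, y₁) = (954809, 50676);  954809² − 355·50676² = 1 ✓
(954809+50676√355)^2 = 1823320452961 + 96771801768√355
(954809+50676√355)^3 = 3481845556741524089 + 184797174548553948√355
(954809+50676√355)^4 = 6648994948371812427335041 + 352892010866963721270096√355

954809 50676
1823320452961 96771801768
3481845556741524089 184797174548553948
6648994948371812427335041 352892010866963721270096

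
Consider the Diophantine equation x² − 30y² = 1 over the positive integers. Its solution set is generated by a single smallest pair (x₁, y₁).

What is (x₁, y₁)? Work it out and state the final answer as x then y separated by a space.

√30 → a₀=5, period (2,10); ℓ=2 even so k=1
i=0: a=5 ⇒ p=5, q=1
i=1: a=2 ⇒ p=11, q=2
fundamental: x₁=11, y₁=2  (since 121 − 30·4 = 1)

11 2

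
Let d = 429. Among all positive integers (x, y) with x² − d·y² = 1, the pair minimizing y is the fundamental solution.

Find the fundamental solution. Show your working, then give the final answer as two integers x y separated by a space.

√429 = [20; 1,2,2,9,1,12,1,9,2,2,1,40, …], period ℓ=12 (even) → k=11
i=0: a=20 ⇒ p=20, q=1
i=1: a=1 ⇒ p=21, q=1
i=2: a=2 ⇒ p=62, q=3
…
i=5: a=1 ⇒ p=1512, q=73
…
i=7: a=1 ⇒ p=21023, q=1015
i=8: a=9 ⇒ p=208718, q=10077
i=9: a=2 ⇒ p=438459, q=21169
i=10: a=2 ⇒ p=1085636, q=52415
i=11: a=1 ⇒ p=1524095, q=73584
→ (1524095, 73584).  Check: 1524095²=2322865569025, 429·73584²=2322865569024, difference 1.

1524095 73584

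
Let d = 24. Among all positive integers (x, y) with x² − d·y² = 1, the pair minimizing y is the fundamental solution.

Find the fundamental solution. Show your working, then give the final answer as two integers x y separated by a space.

d=24: √d = [4; 1,8] (ℓ=2, even), read p_1/q_1
a_0=4:  p_0=4·1+0=4,  q_0=4·0+1=1
a_1=1:  p_1=1·4+1=5,  q_1=1·1+0=1
(x₁, y₁) = (5, 1);  5² − 24·1² = 1 ✓

5 1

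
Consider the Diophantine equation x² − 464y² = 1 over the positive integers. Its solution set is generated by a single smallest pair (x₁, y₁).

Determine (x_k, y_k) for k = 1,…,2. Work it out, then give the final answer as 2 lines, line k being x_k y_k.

9801 455
192119201 8918910

[21; 1,1,5,1,1,1,5,1,1,42] for √464; ℓ=10 ⇒ convergent index 9
step 0: (21, 1)  from 21·(1,0) + (0,1)
step 1: (22, 1)  from 1·(21,1) + (1,0)
step 2: (43, 2)  from 1·(22,1) + (21,1)
…
step 5: (517, 24)  from 1·(280,13) + (237,11)
step 6: (797, 37)  from 1·(517,24) + (280,13)
…
step 8: (5299, 246)  from 1·(4502,209) + (797,37)
step 9: (9801, 455)  from 1·(5299,246) + (4502,209)
fundamental: x₁=9801, y₁=455  (since 96059601 − 464·207025 = 1)
n=2: (9801,455)∘(9801,455) = (9801·9801+464·455·455, 9801·455+455·9801) = (192119201,8918910)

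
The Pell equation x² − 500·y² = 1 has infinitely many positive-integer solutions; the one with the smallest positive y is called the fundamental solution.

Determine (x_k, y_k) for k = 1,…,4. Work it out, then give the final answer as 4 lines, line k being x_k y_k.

930249 41602
1730726404001 77400437796
3220013013190122249 144003359718540806
5990827771012465337616001 267917962749548332043592

[22; 2,1,3,2,1,…,1,2,44] for √500; ℓ=14 ⇒ convergent index 13
k=0  a_k=22  p_k/q_k = 22/1
k=1  a_k=2  p_k/q_k = 45/2
…
k=3  a_k=3  p_k/q_k = 246/11
k=4  a_k=2  p_k/q_k = 559/25
k=5  a_k=1  p_k/q_k = 805/36
k=6  a_k=1  p_k/q_k = 1364/61
k=7  a_k=10  p_k/q_k = 14445/646
k=8  a_k=1  p_k/q_k = 15809/707
…
k=10  a_k=2  p_k/q_k = 76317/3413
…
k=12  a_k=1  p_k/q_k = 335522/15005
k=13  a_k=2  p_k/q_k = 930249/41602
(x₁, y₁) = (930249, 41602);  930249² − 500·41602² = 1 ✓
(x_2, y_2) = (930249·930249 + 500·41602·41602, 930249·41602 + 41602·930249) = (1730726404001, 77400437796)
(x_3, y_3) = (930249·1730726404001 + 500·41602·77400437796, 930249·77400437796 + 41602·1730726404001) = (3220013013190122249, 144003359718540806)
(x_4, y_4) = (930249·3220013013190122249 + 500·41602·144003359718540806, 930249·144003359718540806 + 41602·3220013013190122249) = (5990827771012465337616001, 267917962749548332043592)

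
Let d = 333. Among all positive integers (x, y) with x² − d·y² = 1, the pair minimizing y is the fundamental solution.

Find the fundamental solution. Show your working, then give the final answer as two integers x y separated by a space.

√333 = [18; 4,36, …], period ℓ=2 (even) → k=1
a_0=18:  p_0=18·1+0=18,  q_0=18·0+1=1
a_1=4:  p_1=4·18+1=73,  q_1=4·1+0=4
(x₁, y₁) = (73, 4);  73² − 333·4² = 1 ✓

73 4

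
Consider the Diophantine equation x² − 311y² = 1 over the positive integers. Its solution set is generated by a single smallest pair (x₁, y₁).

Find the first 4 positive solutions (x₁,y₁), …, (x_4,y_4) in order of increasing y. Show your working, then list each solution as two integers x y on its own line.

d=311: √d = [17; 1,1,1,2,1,…,1,1,34] (ℓ=16, even), read p_15/q_15
a_0=17:  p_0=17·1+0=17,  q_0=17·0+1=1
a_1=1:  p_1=1·17+1=18,  q_1=1·1+0=1
…
a_4=2:  p_4=2·53+35=141,  q_4=2·3+2=8
a_5=1:  p_5=1·141+53=194,  q_5=1·8+3=11
…
a_7=3:  p_7=3·1305+194=4109,  q_7=3·74+11=233
…
a_10=6:  p_10=6·217583+71158=1376656,  q_10=6·12338+4035=78063
a_11=1:  p_11=1·1376656+217583=1594239,  q_11=1·78063+12338=90401
…
a_14=1:  p_14=1·6159373+4565134=10724507,  q_14=1·349266+258865=608131
a_15=1:  p_15=1·10724507+6159373=16883880,  q_15=1·608131+349266=957397
fundamental: x₁=16883880, y₁=957397  (since 285065403854400 − 311·916609015609 = 1)
(16883880+957397√311)^2 = 570130807708799 + 32329152120720√311
(16883880+957397√311)^3 = 19252040283316857636360 + 1091683049815963029803√311
(16883880+957397√311)^4 = 650098275797375082487964044801 + 36863691222253451430108430560√311

16883880 957397
570130807708799 32329152120720
19252040283316857636360 1091683049815963029803
650098275797375082487964044801 36863691222253451430108430560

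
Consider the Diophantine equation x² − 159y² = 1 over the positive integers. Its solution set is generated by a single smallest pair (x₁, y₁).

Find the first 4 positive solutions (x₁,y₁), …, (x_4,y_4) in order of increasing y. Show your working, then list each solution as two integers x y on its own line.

√159 → a₀=12, period (1,1,1,1,3,1,1,1,1,24); ℓ=10 even so k=9
i=0: a=12 ⇒ p=12, q=1
i=1: a=1 ⇒ p=13, q=1
…
i=3: a=1 ⇒ p=38, q=3
…
i=6: a=1 ⇒ p=290, q=23
i=7: a=1 ⇒ p=517, q=41
i=8: a=1 ⇒ p=807, q=64
i=9: a=1 ⇒ p=1324, q=105
(x₁, y₁) = (1324, 105);  1324² − 159·105² = 1 ✓
(1324+105√159)^2 = 3505951 + 278040√159
(1324+105√159)^3 = 9283756924 + 736249815√159
(1324+105√159)^4 = 24583384828801 + 1949589232080√159

1324 105
3505951 278040
9283756924 736249815
24583384828801 1949589232080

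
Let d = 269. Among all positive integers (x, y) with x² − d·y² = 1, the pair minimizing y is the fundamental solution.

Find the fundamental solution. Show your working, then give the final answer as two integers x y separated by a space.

d=269: √d = [16; 2,2,32] (ℓ=3, odd), read p_5/q_5
step 0: (16, 1)  from 16·(1,0) + (0,1)
…
step 4: (5396, 329)  from 2·(2657,162) + (82,5)
step 5: (13449, 820)  from 2·(5396,329) + (2657,162)
fundamental: x₁=13449, y₁=820  (since 180875601 − 269·672400 = 1)

13449 820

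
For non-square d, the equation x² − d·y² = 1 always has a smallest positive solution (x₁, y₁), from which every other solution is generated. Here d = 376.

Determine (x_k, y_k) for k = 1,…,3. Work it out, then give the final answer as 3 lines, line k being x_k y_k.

2143295 110532
9187426914049 473805365880
39382732335491159615 2031009343327438668

d=376: √d = [19; 2,1,1,3,1,…,1,2,38] (ℓ=16, even), read p_15/q_15
i=0: a=19 ⇒ p=19, q=1
i=1: a=2 ⇒ p=39, q=2
i=2: a=1 ⇒ p=58, q=3
i=3: a=1 ⇒ p=97, q=5
i=4: a=3 ⇒ p=349, q=18
i=5: a=1 ⇒ p=446, q=23
i=6: a=2 ⇒ p=1241, q=64
…
i=9: a=2 ⇒ p=28834, q=1487
i=10: a=2 ⇒ p=70621, q=3642
i=11: a=1 ⇒ p=99455, q=5129
i=12: a=3 ⇒ p=368986, q=19029
…
i=14: a=1 ⇒ p=837427, q=43187
i=15: a=2 ⇒ p=2143295, q=110532
→ (2143295, 110532).  Check: 2143295²=4593713457025, 376·110532²=4593713457024, difference 1.
(x_2, y_2) = (2143295·2143295 + 376·110532·110532, 2143295·110532 + 110532·2143295) = (9187426914049, 473805365880)
(x_3, y_3) = (2143295·9187426914049 + 376·110532·473805365880, 2143295·473805365880 + 110532·9187426914049) = (39382732335491159615, 2031009343327438668)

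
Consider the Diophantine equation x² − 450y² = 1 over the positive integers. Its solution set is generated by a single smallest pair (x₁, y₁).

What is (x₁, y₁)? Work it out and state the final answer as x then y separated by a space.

d=450: √d = [21; 4,1,2,4,2,1,4,42] (ℓ=8, even), read p_7/q_7
step 0: (21, 1)  from 21·(1,0) + (0,1)
…
step 5: (2885, 136)  from 2·(1294,61) + (297,14)
step 6: (4179, 197)  from 1·(2885,136) + (1294,61)
step 7: (19601, 924)  from 4·(4179,197) + (2885,136)
→ (19601, 924).  Check: 19601²=384199201, 450·924²=384199200, difference 1.

19601 924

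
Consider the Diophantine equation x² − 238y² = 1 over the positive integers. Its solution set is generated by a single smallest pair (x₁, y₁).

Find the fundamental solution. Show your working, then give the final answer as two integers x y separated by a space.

[15; 2,2,1,14,1,2,2,30] for √238; ℓ=8 ⇒ convergent index 7
step 0: (15, 1)  from 15·(1,0) + (0,1)
step 1: (31, 2)  from 2·(15,1) + (1,0)
step 2: (77, 5)  from 2·(31,2) + (15,1)
step 3: (108, 7)  from 1·(77,5) + (31,2)
step 4: (1589, 103)  from 14·(108,7) + (77,5)
…
step 6: (4983, 323)  from 2·(1697,110) + (1589,103)
step 7: (11663, 756)  from 2·(4983,323) + (1697,110)
(x₁, y₁) = (11663, 756);  11663² − 238·756² = 1 ✓

11663 756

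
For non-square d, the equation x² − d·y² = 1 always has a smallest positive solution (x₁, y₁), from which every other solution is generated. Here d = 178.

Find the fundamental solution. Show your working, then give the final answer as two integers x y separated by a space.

√178 → a₀=13, period (2,1,12,1,2,26); ℓ=6 even so k=5
i=0: a=13 ⇒ p=13, q=1
…
i=4: a=1 ⇒ p=547, q=41
i=5: a=2 ⇒ p=1601, q=120
fundamental: x₁=1601, y₁=120  (since 2563201 − 178·14400 = 1)

1601 120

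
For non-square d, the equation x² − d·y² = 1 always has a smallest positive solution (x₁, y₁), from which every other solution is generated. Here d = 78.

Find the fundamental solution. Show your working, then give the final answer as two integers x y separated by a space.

d=78: √d = [8; 1,4,1,16] (ℓ=4, even), read p_3/q_3
a_0=8:  p_0=8·1+0=8,  q_0=8·0+1=1
…
a_2=4:  p_2=4·9+8=44,  q_2=4·1+1=5
a_3=1:  p_3=1·44+9=53,  q_3=1·5+1=6
fundamental: x₁=53, y₁=6  (since 2809 − 78·36 = 1)

53 6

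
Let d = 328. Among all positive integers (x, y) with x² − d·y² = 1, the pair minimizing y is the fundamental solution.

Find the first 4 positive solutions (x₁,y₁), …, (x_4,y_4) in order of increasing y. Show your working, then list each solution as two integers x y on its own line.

163 9
53137 2934
17322499 956475
5647081537 311807916

d=328: √d = [18; 9,36] (ℓ=2, even), read p_1/q_1
step 0: (18, 1)  from 18·(1,0) + (0,1)
step 1: (163, 9)  from 9·(18,1) + (1,0)
fundamental: x₁=163, y₁=9  (since 26569 − 328·81 = 1)
k=2:  x_2 = 163·163+328·9·9 = 53137,  y_2 = 163·9+9·163 = 2934
k=3:  x_3 = 163·53137+328·9·2934 = 17322499,  y_3 = 163·2934+9·53137 = 956475
k=4:  x_4 = 163·17322499+328·9·956475 = 5647081537,  y_4 = 163·956475+9·17322499 = 311807916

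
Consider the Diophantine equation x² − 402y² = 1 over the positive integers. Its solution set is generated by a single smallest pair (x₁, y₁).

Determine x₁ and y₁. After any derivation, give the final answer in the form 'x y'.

[20; 20,40] for √402; ℓ=2 ⇒ convergent index 1
i=0: a=20 ⇒ p=20, q=1
i=1: a=20 ⇒ p=401, q=20
fundamental: x₁=401, y₁=20  (since 160801 − 402·400 = 1)

401 20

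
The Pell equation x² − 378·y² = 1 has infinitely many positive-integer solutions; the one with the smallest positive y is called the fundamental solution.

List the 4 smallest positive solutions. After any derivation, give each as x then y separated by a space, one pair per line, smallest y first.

d=378: √d = [19; 2,3,1,4,1,3,2,38] (ℓ=8, even), read p_7/q_7
k=0  a_k=19  p_k/q_k = 19/1
k=1  a_k=2  p_k/q_k = 39/2
k=2  a_k=3  p_k/q_k = 136/7
k=3  a_k=1  p_k/q_k = 175/9
k=4  a_k=4  p_k/q_k = 836/43
…
k=6  a_k=3  p_k/q_k = 3869/199
k=7  a_k=2  p_k/q_k = 8749/450
→ (8749, 450).  Check: 8749²=76545001, 378·450²=76545000, difference 1.
(x_2, y_2) = (8749·8749 + 378·450·450, 8749·450 + 450·8749) = (153090001, 7874100)
(x_3, y_3) = (8749·153090001 + 378·450·7874100, 8749·7874100 + 450·153090001) = (2678768828749, 137781001350)
(x_4, y_4) = (8749·2678768828749 + 378·450·137781001350, 8749·137781001350 + 450·2678768828749) = (46873096812360001, 2410891953748200)

8749 450
153090001 7874100
2678768828749 137781001350
46873096812360001 2410891953748200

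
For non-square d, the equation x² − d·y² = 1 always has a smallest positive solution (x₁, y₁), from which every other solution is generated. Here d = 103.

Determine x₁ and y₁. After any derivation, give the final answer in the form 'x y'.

227528 22419

√103 → a₀=10, period (6,1,2,1,1,9,1,1,2,1,6,20); ℓ=12 even so k=11
a_0=10:  p_0=10·1+0=10,  q_0=10·0+1=1
…
a_8=1:  p_8=1·5044+4567=9611,  q_8=1·497+450=947
…
a_10=1:  p_10=1·24266+9611=33877,  q_10=1·2391+947=3338
a_11=6:  p_11=6·33877+24266=227528,  q_11=6·3338+2391=22419
→ (227528, 22419).  Check: 227528²=51768990784, 103·22419²=51768990783, difference 1.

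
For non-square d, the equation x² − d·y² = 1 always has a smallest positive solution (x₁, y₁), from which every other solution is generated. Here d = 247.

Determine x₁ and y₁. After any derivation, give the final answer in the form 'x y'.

85292 5427

[15; 1,2,1,1,9,1,9,1,1,2,1,30] for √247; ℓ=12 ⇒ convergent index 11
step 0: (15, 1)  from 15·(1,0) + (0,1)
…
step 2: (47, 3)  from 2·(16,1) + (15,1)
…
step 4: (110, 7)  from 1·(63,4) + (47,3)
…
step 6: (1163, 74)  from 1·(1053,67) + (110,7)
step 7: (11520, 733)  from 9·(1163,74) + (1053,67)
step 8: (12683, 807)  from 1·(11520,733) + (1163,74)
…
step 10: (61089, 3887)  from 2·(24203,1540) + (12683,807)
step 11: (85292, 5427)  from 1·(61089,3887) + (24203,1540)
fundamental: x₁=85292, y₁=5427  (since 7274725264 − 247·29452329 = 1)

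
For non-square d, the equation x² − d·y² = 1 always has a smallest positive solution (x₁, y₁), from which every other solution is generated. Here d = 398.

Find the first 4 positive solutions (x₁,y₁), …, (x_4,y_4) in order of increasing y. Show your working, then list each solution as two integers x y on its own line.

d=398: √d = [19; 1,18,1,38] (ℓ=4, even), read p_3/q_3
i=0: a=19 ⇒ p=19, q=1
…
i=2: a=18 ⇒ p=379, q=19
i=3: a=1 ⇒ p=399, q=20
→ (399, 20).  Check: 399²=159201, 398·20²=159200, difference 1.
(399+20√398)^2 = 318401 + 15960√398
(399+20√398)^3 = 254083599 + 12736060√398
(399+20√398)^4 = 202758393601 + 10163359920√398

399 20
318401 15960
254083599 12736060
202758393601 10163359920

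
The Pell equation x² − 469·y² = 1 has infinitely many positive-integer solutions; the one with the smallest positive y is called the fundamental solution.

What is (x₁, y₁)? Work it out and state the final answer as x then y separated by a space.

√469 → a₀=21, period (1,1,1,10,6,10,1,1,1,42); ℓ=10 even so k=9
i=0: a=21 ⇒ p=21, q=1
…
i=3: a=1 ⇒ p=65, q=3
…
i=7: a=1 ⇒ p=47146, q=2177
i=8: a=1 ⇒ p=90069, q=4159
i=9: a=1 ⇒ p=137215, q=6336
fundamental: x₁=137215, y₁=6336  (since 18827956225 − 469·40144896 = 1)

137215 6336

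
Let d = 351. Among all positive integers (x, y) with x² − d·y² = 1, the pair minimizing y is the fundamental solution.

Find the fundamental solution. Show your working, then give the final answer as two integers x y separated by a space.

[18; 1,2,1,3,2,2,2,3,1,2,1,36] for √351; ℓ=12 ⇒ convergent index 11
a_0=18:  p_0=18·1+0=18,  q_0=18·0+1=1
…
a_6=2:  p_6=2·637+281=1555,  q_6=2·34+15=83
a_7=2:  p_7=2·1555+637=3747,  q_7=2·83+34=200
…
a_10=2:  p_10=2·16543+12796=45882,  q_10=2·883+683=2449
a_11=1:  p_11=1·45882+16543=62425,  q_11=1·2449+883=3332
(x₁, y₁) = (62425, 3332);  62425² − 351·3332² = 1 ✓

62425 3332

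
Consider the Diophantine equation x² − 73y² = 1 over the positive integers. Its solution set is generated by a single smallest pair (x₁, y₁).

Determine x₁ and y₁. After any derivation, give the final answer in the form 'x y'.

√73 → a₀=8, period (1,1,5,5,1,1,16); ℓ=7 odd so k=13
i=0: a=8 ⇒ p=8, q=1
i=1: a=1 ⇒ p=9, q=1
i=2: a=1 ⇒ p=17, q=2
…
i=5: a=1 ⇒ p=581, q=68
i=6: a=1 ⇒ p=1068, q=125
…
i=8: a=1 ⇒ p=18737, q=2193
i=9: a=1 ⇒ p=36406, q=4261
i=10: a=5 ⇒ p=200767, q=23498
i=11: a=5 ⇒ p=1040241, q=121751
i=12: a=1 ⇒ p=1241008, q=145249
i=13: a=1 ⇒ p=2281249, q=267000
→ (2281249, 267000).  Check: 2281249²=5204097000001, 73·267000²=5204097000000, difference 1.

2281249 267000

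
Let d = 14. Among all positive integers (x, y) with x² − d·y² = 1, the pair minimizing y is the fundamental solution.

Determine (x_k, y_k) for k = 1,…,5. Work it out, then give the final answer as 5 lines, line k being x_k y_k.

d=14: √d = [3; 1,2,1,6] (ℓ=4, even), read p_3/q_3
a_0=3:  p_0=3·1+0=3,  q_0=3·0+1=1
…
a_2=2:  p_2=2·4+3=11,  q_2=2·1+1=3
a_3=1:  p_3=1·11+4=15,  q_3=1·3+1=4
(x₁, y₁) = (15, 4);  15² − 14·4² = 1 ✓
(15+4√14)^2 = 449 + 120√14
(15+4√14)^3 = 13455 + 3596√14
(15+4√14)^4 = 403201 + 107760√14
(15+4√14)^5 = 12082575 + 3229204√14

15 4
449 120
13455 3596
403201 107760
12082575 3229204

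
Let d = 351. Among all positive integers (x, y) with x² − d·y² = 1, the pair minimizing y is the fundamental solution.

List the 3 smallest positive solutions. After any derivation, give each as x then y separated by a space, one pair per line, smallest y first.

√351 = [18; 1,2,1,3,2,2,2,3,1,2,1,36, …], period ℓ=12 (even) → k=11
a_0=18:  p_0=18·1+0=18,  q_0=18·0+1=1
…
a_3=1:  p_3=1·56+19=75,  q_3=1·3+1=4
…
a_5=2:  p_5=2·281+75=637,  q_5=2·15+4=34
a_6=2:  p_6=2·637+281=1555,  q_6=2·34+15=83
a_7=2:  p_7=2·1555+637=3747,  q_7=2·83+34=200
…
a_9=1:  p_9=1·12796+3747=16543,  q_9=1·683+200=883
a_10=2:  p_10=2·16543+12796=45882,  q_10=2·883+683=2449
a_11=1:  p_11=1·45882+16543=62425,  q_11=1·2449+883=3332
fundamental: x₁=62425, y₁=3332  (since 3896880625 − 351·11102224 = 1)
n=2: (62425,3332)∘(62425,3332) = (62425·62425+351·3332·3332, 62425·3332+3332·62425) = (7793761249,416000200)
n=3: (7793761249,416000200)∘(62425,3332) = (62425·7793761249+351·3332·416000200, 62425·416000200+3332·7793761249) = (973051091875225,51937624966668)

62425 3332
7793761249 416000200
973051091875225 51937624966668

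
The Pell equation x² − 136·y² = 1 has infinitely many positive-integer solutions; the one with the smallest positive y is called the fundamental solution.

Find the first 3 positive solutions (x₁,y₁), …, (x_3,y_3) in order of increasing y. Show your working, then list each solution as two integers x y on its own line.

d=136: √d = [11; 1,1,1,22] (ℓ=4, even), read p_3/q_3
k=0  a_k=11  p_k/q_k = 11/1
k=1  a_k=1  p_k/q_k = 12/1
k=2  a_k=1  p_k/q_k = 23/2
k=3  a_k=1  p_k/q_k = 35/3
→ (35, 3).  Check: 35²=1225, 136·3²=1224, difference 1.
(35+3√136)^2 = 2449 + 210√136
(35+3√136)^3 = 171395 + 14697√136

35 3
2449 210
171395 14697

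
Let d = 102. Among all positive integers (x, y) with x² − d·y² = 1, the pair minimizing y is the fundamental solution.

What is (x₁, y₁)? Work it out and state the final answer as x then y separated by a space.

d=102: √d = [10; 10,20] (ℓ=2, even), read p_1/q_1
a_0=10:  p_0=10·1+0=10,  q_0=10·0+1=1
a_1=10:  p_1=10·10+1=101,  q_1=10·1+0=10
→ (101, 10).  Check: 101²=10201, 102·10²=10200, difference 1.

101 10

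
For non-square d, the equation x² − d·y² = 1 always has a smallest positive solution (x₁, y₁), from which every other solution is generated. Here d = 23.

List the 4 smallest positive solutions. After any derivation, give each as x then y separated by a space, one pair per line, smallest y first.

[4; 1,3,1,8] for √23; ℓ=4 ⇒ convergent index 3
i=0: a=4 ⇒ p=4, q=1
i=1: a=1 ⇒ p=5, q=1
i=2: a=3 ⇒ p=19, q=4
i=3: a=1 ⇒ p=24, q=5
→ (24, 5).  Check: 24²=576, 23·5²=575, difference 1.
k=2:  x_2 = 24·24+23·5·5 = 1151,  y_2 = 24·5+5·24 = 240
k=3:  x_3 = 24·1151+23·5·240 = 55224,  y_3 = 24·240+5·1151 = 11515
k=4:  x_4 = 24·55224+23·5·11515 = 2649601,  y_4 = 24·11515+5·55224 = 552480

24 5
1151 240
55224 11515
2649601 552480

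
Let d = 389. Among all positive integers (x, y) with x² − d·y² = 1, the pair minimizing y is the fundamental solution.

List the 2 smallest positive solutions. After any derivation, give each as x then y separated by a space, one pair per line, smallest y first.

[19; 1,2,1,1,1,1,2,1,38] for √389; ℓ=9 ⇒ convergent index 17
a_0=19:  p_0=19·1+0=19,  q_0=19·0+1=1
…
a_4=1:  p_4=1·79+59=138,  q_4=1·4+3=7
a_5=1:  p_5=1·138+79=217,  q_5=1·7+4=11
…
a_16=2:  p_16=2·910240+556329=2376809,  q_16=2·46151+28207=120509
a_17=1:  p_17=1·2376809+910240=3287049,  q_17=1·120509+46151=166660
→ (3287049, 166660).  Check: 3287049²=10804691128401, 389·166660²=10804691128400, difference 1.
n=2: (3287049,166660)∘(3287049,166660) = (3287049·3287049+389·166660·166660, 3287049·166660+166660·3287049) = (21609382256801,1095639172680)

3287049 166660
21609382256801 1095639172680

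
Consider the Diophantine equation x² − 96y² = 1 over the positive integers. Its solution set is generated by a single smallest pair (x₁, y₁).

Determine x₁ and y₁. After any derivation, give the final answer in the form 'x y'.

d=96: √d = [9; 1,3,1,18] (ℓ=4, even), read p_3/q_3
i=0: a=9 ⇒ p=9, q=1
…
i=2: a=3 ⇒ p=39, q=4
i=3: a=1 ⇒ p=49, q=5
→ (49, 5).  Check: 49²=2401, 96·5²=2400, difference 1.

49 5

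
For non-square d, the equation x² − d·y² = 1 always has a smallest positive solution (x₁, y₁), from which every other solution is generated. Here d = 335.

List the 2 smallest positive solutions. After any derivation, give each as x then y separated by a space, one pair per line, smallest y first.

604 33
729631 39864

√335 → a₀=18, period (3,3,3,36); ℓ=4 even so k=3
step 0: (18, 1)  from 18·(1,0) + (0,1)
…
step 2: (183, 10)  from 3·(55,3) + (18,1)
step 3: (604, 33)  from 3·(183,10) + (55,3)
(x₁, y₁) = (604, 33);  604² − 335·33² = 1 ✓
(604+33√335)^2 = 729631 + 39864√335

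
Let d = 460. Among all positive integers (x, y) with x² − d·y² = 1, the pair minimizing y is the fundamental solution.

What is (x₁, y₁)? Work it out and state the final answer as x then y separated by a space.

d=460: √d = [21; 2,4,3,1,2,10,2,1,3,4,2,42] (ℓ=12, even), read p_11/q_11
i=0: a=21 ⇒ p=21, q=1
…
i=4: a=1 ⇒ p=815, q=38
…
i=6: a=10 ⇒ p=23335, q=1088
i=7: a=2 ⇒ p=48922, q=2281
…
i=9: a=3 ⇒ p=265693, q=12388
i=10: a=4 ⇒ p=1135029, q=52921
i=11: a=2 ⇒ p=2535751, q=118230
(x₁, y₁) = (2535751, 118230);  2535751² − 460·118230² = 1 ✓

2535751 118230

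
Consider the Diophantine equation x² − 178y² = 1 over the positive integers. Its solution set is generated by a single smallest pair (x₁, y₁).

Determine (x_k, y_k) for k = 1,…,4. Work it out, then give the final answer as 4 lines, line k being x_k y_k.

1601 120
5126401 384240
16414734401 1230336360
52559974425601 3939536640480

√178 = [13; 2,1,12,1,2,26, …], period ℓ=6 (even) → k=5
step 0: (13, 1)  from 13·(1,0) + (0,1)
step 1: (27, 2)  from 2·(13,1) + (1,0)
step 2: (40, 3)  from 1·(27,2) + (13,1)
step 3: (507, 38)  from 12·(40,3) + (27,2)
step 4: (547, 41)  from 1·(507,38) + (40,3)
step 5: (1601, 120)  from 2·(547,41) + (507,38)
fundamental: x₁=1601, y₁=120  (since 2563201 − 178·14400 = 1)
k=2:  x_2 = 1601·1601+178·120·120 = 5126401,  y_2 = 1601·120+120·1601 = 384240
k=3:  x_3 = 1601·5126401+178·120·384240 = 16414734401,  y_3 = 1601·384240+120·5126401 = 1230336360
k=4:  x_4 = 1601·16414734401+178·120·1230336360 = 52559974425601,  y_4 = 1601·1230336360+120·16414734401 = 3939536640480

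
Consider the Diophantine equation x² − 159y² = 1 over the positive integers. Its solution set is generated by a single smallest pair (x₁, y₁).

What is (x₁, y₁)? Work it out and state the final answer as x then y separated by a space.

1324 105

√159 → a₀=12, period (1,1,1,1,3,1,1,1,1,24); ℓ=10 even so k=9
step 0: (12, 1)  from 12·(1,0) + (0,1)
…
step 2: (25, 2)  from 1·(13,1) + (12,1)
step 3: (38, 3)  from 1·(25,2) + (13,1)
step 4: (63, 5)  from 1·(38,3) + (25,2)
…
step 6: (290, 23)  from 1·(227,18) + (63,5)
step 7: (517, 41)  from 1·(290,23) + (227,18)
step 8: (807, 64)  from 1·(517,41) + (290,23)
step 9: (1324, 105)  from 1·(807,64) + (517,41)
fundamental: x₁=1324, y₁=105  (since 1752976 − 159·11025 = 1)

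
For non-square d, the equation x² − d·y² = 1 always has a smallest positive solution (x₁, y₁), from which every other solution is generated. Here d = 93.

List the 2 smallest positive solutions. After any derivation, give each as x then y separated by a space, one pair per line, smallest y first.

√93 → a₀=9, period (1,1,1,4,6,4,1,1,1,18); ℓ=10 even so k=9
a_0=9:  p_0=9·1+0=9,  q_0=9·0+1=1
a_1=1:  p_1=1·9+1=10,  q_1=1·1+0=1
a_2=1:  p_2=1·10+9=19,  q_2=1·1+1=2
…
a_5=6:  p_5=6·135+29=839,  q_5=6·14+3=87
a_6=4:  p_6=4·839+135=3491,  q_6=4·87+14=362
a_7=1:  p_7=1·3491+839=4330,  q_7=1·362+87=449
a_8=1:  p_8=1·4330+3491=7821,  q_8=1·449+362=811
a_9=1:  p_9=1·7821+4330=12151,  q_9=1·811+449=1260
fundamental: x₁=12151, y₁=1260  (since 147646801 − 93·1587600 = 1)
(x_2, y_2) = (12151·12151 + 93·1260·1260, 12151·1260 + 1260·12151) = (295293601, 30620520)

12151 1260
295293601 30620520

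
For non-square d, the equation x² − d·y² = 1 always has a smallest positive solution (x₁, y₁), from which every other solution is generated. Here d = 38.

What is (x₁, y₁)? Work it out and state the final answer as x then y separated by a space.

37 6

√38 = [6; 6,12, …], period ℓ=2 (even) → k=1
i=0: a=6 ⇒ p=6, q=1
i=1: a=6 ⇒ p=37, q=6
(x₁, y₁) = (37, 6);  37² − 38·6² = 1 ✓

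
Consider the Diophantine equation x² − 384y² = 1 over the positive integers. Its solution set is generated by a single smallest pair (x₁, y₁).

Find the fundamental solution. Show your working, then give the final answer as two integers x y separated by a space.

4801 245

√384 → a₀=19, period (1,1,2,9,2,1,1,38); ℓ=8 even so k=7
step 0: (19, 1)  from 19·(1,0) + (0,1)
…
step 6: (2861, 146)  from 1·(1940,99) + (921,47)
step 7: (4801, 245)  from 1·(2861,146) + (1940,99)
(x₁, y₁) = (4801, 245);  4801² − 384·245² = 1 ✓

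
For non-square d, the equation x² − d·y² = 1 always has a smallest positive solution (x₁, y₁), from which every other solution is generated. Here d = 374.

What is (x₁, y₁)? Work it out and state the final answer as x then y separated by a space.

3365 174

√374 = [19; 2,1,18,1,2,38, …], period ℓ=6 (even) → k=5
a_0=19:  p_0=19·1+0=19,  q_0=19·0+1=1
a_1=2:  p_1=2·19+1=39,  q_1=2·1+0=2
…
a_3=18:  p_3=18·58+39=1083,  q_3=18·3+2=56
a_4=1:  p_4=1·1083+58=1141,  q_4=1·56+3=59
a_5=2:  p_5=2·1141+1083=3365,  q_5=2·59+56=174
→ (3365, 174).  Check: 3365²=11323225, 374·174²=11323224, difference 1.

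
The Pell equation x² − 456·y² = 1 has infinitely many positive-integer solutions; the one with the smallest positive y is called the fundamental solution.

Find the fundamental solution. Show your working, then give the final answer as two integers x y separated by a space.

1025 48

√456 → a₀=21, period (2,1,4,1,2,42); ℓ=6 even so k=5
a_0=21:  p_0=21·1+0=21,  q_0=21·0+1=1
a_1=2:  p_1=2·21+1=43,  q_1=2·1+0=2
a_2=1:  p_2=1·43+21=64,  q_2=1·2+1=3
…
a_4=1:  p_4=1·299+64=363,  q_4=1·14+3=17
a_5=2:  p_5=2·363+299=1025,  q_5=2·17+14=48
(x₁, y₁) = (1025, 48);  1025² − 456·48² = 1 ✓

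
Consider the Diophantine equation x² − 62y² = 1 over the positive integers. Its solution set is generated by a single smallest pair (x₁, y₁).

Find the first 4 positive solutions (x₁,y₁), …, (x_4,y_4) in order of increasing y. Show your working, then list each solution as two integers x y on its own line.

d=62: √d = [7; 1,6,1,14] (ℓ=4, even), read p_3/q_3
a_0=7:  p_0=7·1+0=7,  q_0=7·0+1=1
a_1=1:  p_1=1·7+1=8,  q_1=1·1+0=1
a_2=6:  p_2=6·8+7=55,  q_2=6·1+1=7
a_3=1:  p_3=1·55+8=63,  q_3=1·7+1=8
→ (63, 8).  Check: 63²=3969, 62·8²=3968, difference 1.
(63+8√62)^2 = 7937 + 1008√62
(63+8√62)^3 = 999999 + 127000√62
(63+8√62)^4 = 125991937 + 16000992√62

63 8
7937 1008
999999 127000
125991937 16000992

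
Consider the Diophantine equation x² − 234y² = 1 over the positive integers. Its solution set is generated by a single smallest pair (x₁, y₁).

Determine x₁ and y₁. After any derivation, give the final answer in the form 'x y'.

√234 → a₀=15, period (3,2,1,2,1,2,3,30); ℓ=8 even so k=7
i=0: a=15 ⇒ p=15, q=1
i=1: a=3 ⇒ p=46, q=3
i=2: a=2 ⇒ p=107, q=7
i=3: a=1 ⇒ p=153, q=10
i=4: a=2 ⇒ p=413, q=27
i=5: a=1 ⇒ p=566, q=37
i=6: a=2 ⇒ p=1545, q=101
i=7: a=3 ⇒ p=5201, q=340
(x₁, y₁) = (5201, 340);  5201² − 234·340² = 1 ✓

5201 340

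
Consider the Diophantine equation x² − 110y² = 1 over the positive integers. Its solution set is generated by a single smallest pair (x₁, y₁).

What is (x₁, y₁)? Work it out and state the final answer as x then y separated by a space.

d=110: √d = [10; 2,20] (ℓ=2, even), read p_1/q_1
step 0: (10, 1)  from 10·(1,0) + (0,1)
step 1: (21, 2)  from 2·(10,1) + (1,0)
fundamental: x₁=21, y₁=2  (since 441 − 110·4 = 1)

21 2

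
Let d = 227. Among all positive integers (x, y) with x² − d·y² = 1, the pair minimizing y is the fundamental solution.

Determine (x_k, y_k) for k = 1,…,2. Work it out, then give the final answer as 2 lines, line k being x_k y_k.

d=227: √d = [15; 15,30] (ℓ=2, even), read p_1/q_1
step 0: (15, 1)  from 15·(1,0) + (0,1)
step 1: (226, 15)  from 15·(15,1) + (1,0)
(x₁, y₁) = (226, 15);  226² − 227·15² = 1 ✓
(226+15√227)^2 = 102151 + 6780√227

226 15
102151 6780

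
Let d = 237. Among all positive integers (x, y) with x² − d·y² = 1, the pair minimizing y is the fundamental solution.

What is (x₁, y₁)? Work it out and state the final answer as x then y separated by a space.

228151 14820

√237 → a₀=15, period (2,1,1,7,10,7,1,1,2,30); ℓ=10 even so k=9
a_0=15:  p_0=15·1+0=15,  q_0=15·0+1=1
a_1=2:  p_1=2·15+1=31,  q_1=2·1+0=2
a_2=1:  p_2=1·31+15=46,  q_2=1·2+1=3
a_3=1:  p_3=1·46+31=77,  q_3=1·3+2=5
a_4=7:  p_4=7·77+46=585,  q_4=7·5+3=38
a_5=10:  p_5=10·585+77=5927,  q_5=10·38+5=385
a_6=7:  p_6=7·5927+585=42074,  q_6=7·385+38=2733
a_7=1:  p_7=1·42074+5927=48001,  q_7=1·2733+385=3118
a_8=1:  p_8=1·48001+42074=90075,  q_8=1·3118+2733=5851
a_9=2:  p_9=2·90075+48001=228151,  q_9=2·5851+3118=14820
(x₁, y₁) = (228151, 14820);  228151² − 237·14820² = 1 ✓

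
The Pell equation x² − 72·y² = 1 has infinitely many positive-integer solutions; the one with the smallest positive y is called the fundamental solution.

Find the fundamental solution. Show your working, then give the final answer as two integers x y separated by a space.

17 2

d=72: √d = [8; 2,16] (ℓ=2, even), read p_1/q_1
i=0: a=8 ⇒ p=8, q=1
i=1: a=2 ⇒ p=17, q=2
→ (17, 2).  Check: 17²=289, 72·2²=288, difference 1.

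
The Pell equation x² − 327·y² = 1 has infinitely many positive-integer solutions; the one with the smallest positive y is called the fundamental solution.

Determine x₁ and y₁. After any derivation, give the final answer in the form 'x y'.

[18; 12,36] for √327; ℓ=2 ⇒ convergent index 1
i=0: a=18 ⇒ p=18, q=1
i=1: a=12 ⇒ p=217, q=12
→ (217, 12).  Check: 217²=47089, 327·12²=47088, difference 1.

217 12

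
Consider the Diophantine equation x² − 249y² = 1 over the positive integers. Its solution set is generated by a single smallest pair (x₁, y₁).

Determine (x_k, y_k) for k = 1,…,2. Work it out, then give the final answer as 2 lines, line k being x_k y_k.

8553815 542076
146335502108449 9273635639880

√249 → a₀=15, period (1,3,1,1,5,…,3,1,30); ℓ=16 even so k=15
i=0: a=15 ⇒ p=15, q=1
…
i=2: a=3 ⇒ p=63, q=4
…
i=4: a=1 ⇒ p=142, q=9
…
i=13: a=1 ⇒ p=1884116, q=119401
i=14: a=3 ⇒ p=6669699, q=422675
i=15: a=1 ⇒ p=8553815, q=542076
(x₁, y₁) = (8553815, 542076);  8553815² − 249·542076² = 1 ✓
(8553815+542076√249)^2 = 146335502108449 + 9273635639880√249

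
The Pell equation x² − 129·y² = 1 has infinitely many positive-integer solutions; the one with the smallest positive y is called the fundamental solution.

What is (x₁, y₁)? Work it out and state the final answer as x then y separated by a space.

d=129: √d = [11; 2,1,3,1,6,1,3,1,2,22] (ℓ=10, even), read p_9/q_9
i=0: a=11 ⇒ p=11, q=1
i=1: a=2 ⇒ p=23, q=2
i=2: a=1 ⇒ p=34, q=3
i=3: a=3 ⇒ p=125, q=11
i=4: a=1 ⇒ p=159, q=14
i=5: a=6 ⇒ p=1079, q=95
i=6: a=1 ⇒ p=1238, q=109
i=7: a=3 ⇒ p=4793, q=422
i=8: a=1 ⇒ p=6031, q=531
i=9: a=2 ⇒ p=16855, q=1484
(x₁, y₁) = (16855, 1484);  16855² − 129·1484² = 1 ✓

16855 1484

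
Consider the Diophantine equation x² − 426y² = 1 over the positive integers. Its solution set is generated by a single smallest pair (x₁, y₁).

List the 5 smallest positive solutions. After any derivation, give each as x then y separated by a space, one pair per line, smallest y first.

d=426: √d = [20; 1,1,1,3,2,6,2,3,1,1,1,40] (ℓ=12, even), read p_11/q_11
step 0: (20, 1)  from 20·(1,0) + (0,1)
step 1: (21, 1)  from 1·(20,1) + (1,0)
step 2: (41, 2)  from 1·(21,1) + (20,1)
step 3: (62, 3)  from 1·(41,2) + (21,1)
step 4: (227, 11)  from 3·(62,3) + (41,2)
step 5: (516, 25)  from 2·(227,11) + (62,3)
step 6: (3323, 161)  from 6·(516,25) + (227,11)
step 7: (7162, 347)  from 2·(3323,161) + (516,25)
step 8: (24809, 1202)  from 3·(7162,347) + (3323,161)
step 9: (31971, 1549)  from 1·(24809,1202) + (7162,347)
step 10: (56780, 2751)  from 1·(31971,1549) + (24809,1202)
step 11: (88751, 4300)  from 1·(56780,2751) + (31971,1549)
→ (88751, 4300).  Check: 88751²=7876740001, 426·4300²=7876740000, difference 1.
(88751+4300√426)^2 = 15753480001 + 763258600√426
(88751+4300√426)^3 = 2796274207048751 + 135479928012900√426
(88751+4300√426)^4 = 496344264283813920001 + 24047958181382517200√426
(88751+4300√426)^5 = 88102099596109264220968751 + 4268560672976279640021500√426

88751 4300
15753480001 763258600
2796274207048751 135479928012900
496344264283813920001 24047958181382517200
88102099596109264220968751 4268560672976279640021500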